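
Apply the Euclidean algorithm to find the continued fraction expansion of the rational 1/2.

Run the Euclidean algorithm on 1 and 2; the successive quotients are the partial quotients a_0, a_1, ... (each step inverts the fractional part left over by the previous one):
  1 = 0*2 + 1, so a_0 = 0.
  2 = 2*1 + 0, so a_1 = 2.
The remainder reaches 0 after 2 divisions, so the expansion has 2 partial quotients, read off in order.

[0; 2]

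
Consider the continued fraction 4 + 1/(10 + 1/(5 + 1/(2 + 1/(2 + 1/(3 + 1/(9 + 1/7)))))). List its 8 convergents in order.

Using the convergent recurrence p_i = a_i*p_{i-1} + p_{i-2}, q_i = a_i*q_{i-1} + q_{i-2} with p_{-2}=0, p_{-1}=1, q_{-2}=1, q_{-1}=0:
  i=0: a_0=4, p_0 = 4*1 + 0 = 4, q_0 = 4*0 + 1 = 1.
  i=1: a_1=10, p_1 = 10*4 + 1 = 41, q_1 = 10*1 + 0 = 10.
  i=2: a_2=5, p_2 = 5*41 + 4 = 209, q_2 = 5*10 + 1 = 51.
  i=3: a_3=2, p_3 = 2*209 + 41 = 459, q_3 = 2*51 + 10 = 112.
  i=4: a_4=2, p_4 = 2*459 + 209 = 1127, q_4 = 2*112 + 51 = 275.
  i=5: a_5=3, p_5 = 3*1127 + 459 = 3840, q_5 = 3*275 + 112 = 937.
  i=6: a_6=9, p_6 = 9*3840 + 1127 = 35687, q_6 = 9*937 + 275 = 8708.
  i=7: a_7=7, p_7 = 7*35687 + 3840 = 253649, q_7 = 7*8708 + 937 = 61893.

4/1, 41/10, 209/51, 459/112, 1127/275, 3840/937, 35687/8708, 253649/61893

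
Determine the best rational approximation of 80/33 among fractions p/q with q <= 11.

17/7

Expand x = 80/33 as a continued fraction with the Euclidean algorithm:
  80 = 2*33 + 14, so a_0 = 2.
  33 = 2*14 + 5, so a_1 = 2.
  14 = 2*5 + 4, so a_2 = 2.
  5 = 1*4 + 1, so a_3 = 1.
  4 = 4*1 + 0, so a_4 = 4.
so x = [2; 2, 2, 1, 4].
Convergents (p_i = a_i*p_{i-1} + p_{i-2}, q_i = a_i*q_{i-1} + q_{i-2} with p_{-2}=0, p_{-1}=1, q_{-2}=1, q_{-1}=0), until the denominator exceeds 11:
  i=0: a_0=2, p_0 = 2*1 + 0 = 2, q_0 = 2*0 + 1 = 1.
  i=1: a_1=2, p_1 = 2*2 + 1 = 5, q_1 = 2*1 + 0 = 2.
  i=2: a_2=2, p_2 = 2*5 + 2 = 12, q_2 = 2*2 + 1 = 5.
  i=3: a_3=1, p_3 = 1*12 + 5 = 17, q_3 = 1*5 + 2 = 7.
  i=4: a_4=4, p_4 = 4*17 + 12 = 80, q_4 = 4*7 + 5 = 33.
q_4 = 33 > 11, so the last convergent with denominator <= 11 is p_3/q_3 = 17/7.
The closest fraction with denominator <= 11 is either p_3/q_3 or the intermediate fraction (k*p_3 + p_2)/(k*q_3 + q_2) with the largest k >= 1 whose denominator stays <= 11; these approach x as k grows, and every other convergent or intermediate fraction in range is farther away.
Largest k: floor((11 - q_2)/q_3) = floor((11 - 5)/7) = 0.
Since k = 0, no intermediate fraction beyond p_3/q_3 has denominator <= 11, so the convergent 17/7 is the closest (its error is |80*7 - 17*33|/(33*7) = 1/231).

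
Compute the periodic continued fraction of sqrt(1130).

Write x_i = (sqrt(1130) + m_i)/d_i with (m_0, d_0) = (0, 1). a_0 = floor(sqrt(1130)) = 33, since 33^2 = 1089 <= 1130 < 1156 = 34^2.
Iterate m_{i+1} = d_i*a_i - m_i, d_{i+1} = (1130 - m_{i+1}^2)/d_i, a_{i+1} = floor((a_0 + m_{i+1})/d_{i+1}):
  m_1 = 1*33 - 0 = 33, d_1 = (1130 - 33^2)/1 = 41/1 = 41, a_1 = floor((33 + 33)/41) = 1.
  m_2 = 41*1 - 33 = 8, d_2 = (1130 - 8^2)/41 = 1066/41 = 26, a_2 = floor((33 + 8)/26) = 1.
  m_3 = 26*1 - 8 = 18, d_3 = (1130 - 18^2)/26 = 806/26 = 31, a_3 = floor((33 + 18)/31) = 1.
  m_4 = 31*1 - 18 = 13, d_4 = (1130 - 13^2)/31 = 961/31 = 31, a_4 = floor((33 + 13)/31) = 1.
  m_5 = 31*1 - 13 = 18, d_5 = (1130 - 18^2)/31 = 806/31 = 26, a_5 = floor((33 + 18)/26) = 1.
  m_6 = 26*1 - 18 = 8, d_6 = (1130 - 8^2)/26 = 1066/26 = 41, a_6 = floor((33 + 8)/41) = 1.
  m_7 = 41*1 - 8 = 33, d_7 = (1130 - 33^2)/41 = 41/41 = 1, a_7 = floor((33 + 33)/1) = 66.
  m_8 = 1*66 - 33 = 33, d_8 = (1130 - 33^2)/1 = 41/1 = 41: (m_8, d_8) = (m_1, d_1) = (33, 41), so from here the quotients repeat a_1, ..., a_7; the period length is 7.
Hence the expansion of sqrt(1130) is a_0 = 33 followed by the repeating block 1, 1, 1, 1, 1, 1, 66 (period 7).

[33; (1, 1, 1, 1, 1, 1, 66)]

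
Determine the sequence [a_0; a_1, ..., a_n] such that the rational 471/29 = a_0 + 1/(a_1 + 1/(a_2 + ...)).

[16; 4, 7]

Run the Euclidean algorithm on 471 and 29; the successive quotients are the partial quotients a_0, a_1, ... (each step inverts the fractional part left over by the previous one):
  471 = 16*29 + 7, so a_0 = 16.
  29 = 4*7 + 1, so a_1 = 4.
  7 = 7*1 + 0, so a_2 = 7.
The remainder reaches 0 after 3 divisions, so the expansion has 3 partial quotients, read off in order.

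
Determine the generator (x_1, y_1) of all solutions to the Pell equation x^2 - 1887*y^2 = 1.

First expand sqrt(1887) as a continued fraction. With x_i = (sqrt(1887) + m_i)/d_i and (m_0, d_0) = (0, 1): a_0 = floor(sqrt(1887)) = 43, since 43^2 = 1849 <= 1887 < 1936 = 44^2.
Iterate m_{i+1} = d_i*a_i - m_i, d_{i+1} = (1887 - m_{i+1}^2)/d_i, a_{i+1} = floor((a_0 + m_{i+1})/d_{i+1}):
  m_1 = 1*43 - 0 = 43, d_1 = (1887 - 43^2)/1 = 38/1 = 38, a_1 = floor((43 + 43)/38) = 2.
  m_2 = 38*2 - 43 = 33, d_2 = (1887 - 33^2)/38 = 798/38 = 21, a_2 = floor((43 + 33)/21) = 3.
  m_3 = 21*3 - 33 = 30, d_3 = (1887 - 30^2)/21 = 987/21 = 47, a_3 = floor((43 + 30)/47) = 1.
  m_4 = 47*1 - 30 = 17, d_4 = (1887 - 17^2)/47 = 1598/47 = 34, a_4 = floor((43 + 17)/34) = 1.
  m_5 = 34*1 - 17 = 17, d_5 = (1887 - 17^2)/34 = 1598/34 = 47, a_5 = floor((43 + 17)/47) = 1.
  m_6 = 47*1 - 17 = 30, d_6 = (1887 - 30^2)/47 = 987/47 = 21, a_6 = floor((43 + 30)/21) = 3.
  m_7 = 21*3 - 30 = 33, d_7 = (1887 - 33^2)/21 = 798/21 = 38, a_7 = floor((43 + 33)/38) = 2.
  m_8 = 38*2 - 33 = 43, d_8 = (1887 - 43^2)/38 = 38/38 = 1, a_8 = floor((43 + 43)/1) = 86.
  m_9 = 1*86 - 43 = 43, d_9 = (1887 - 43^2)/1 = 38/1 = 38: (m_9, d_9) = (m_1, d_1) = (43, 38), so from here the quotients repeat a_1, ..., a_8; the period length is 8.
So sqrt(1887) = [43; (2, 3, 1, 1, 1, 3, 2, 86)] with period length k = 8.
k is even, so the fundamental solution of x^2 - 1887y^2 = 1 is (p_{k-1}, q_{k-1}) = (p_7, q_7); compute convergents through index 7.
Convergents (p_i = a_i*p_{i-1} + p_{i-2}, q_i = a_i*q_{i-1} + q_{i-2} with p_{-2}=0, p_{-1}=1, q_{-2}=1, q_{-1}=0):
  i=0: a_0=43, p_0 = 43*1 + 0 = 43, q_0 = 43*0 + 1 = 1.
  i=1: a_1=2, p_1 = 2*43 + 1 = 87, q_1 = 2*1 + 0 = 2.
  i=2: a_2=3, p_2 = 3*87 + 43 = 304, q_2 = 3*2 + 1 = 7.
  i=3: a_3=1, p_3 = 1*304 + 87 = 391, q_3 = 1*7 + 2 = 9.
  i=4: a_4=1, p_4 = 1*391 + 304 = 695, q_4 = 1*9 + 7 = 16.
  i=5: a_5=1, p_5 = 1*695 + 391 = 1086, q_5 = 1*16 + 9 = 25.
  i=6: a_6=3, p_6 = 3*1086 + 695 = 3953, q_6 = 3*25 + 16 = 91.
  i=7: a_7=2, p_7 = 2*3953 + 1086 = 8992, q_7 = 2*91 + 25 = 207.
Check: 8992^2 - 1887*207^2 = 80856064 - 80856063 = 1, so (x, y) = (8992, 207) solves the equation, and by the theorem it is the least positive solution.

(x, y) = (8992, 207)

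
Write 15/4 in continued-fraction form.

Run the Euclidean algorithm on 15 and 4; the successive quotients are the partial quotients a_0, a_1, ... (each step inverts the fractional part left over by the previous one):
  15 = 3*4 + 3, so a_0 = 3.
  4 = 1*3 + 1, so a_1 = 1.
  3 = 3*1 + 0, so a_2 = 3.
The remainder reaches 0 after 3 divisions, so the expansion has 3 partial quotients, read off in order.

[3; 1, 3]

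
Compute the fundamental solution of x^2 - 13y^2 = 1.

(x, y) = (649, 180)

First expand sqrt(13) as a continued fraction. With x_i = (sqrt(13) + m_i)/d_i and (m_0, d_0) = (0, 1): a_0 = floor(sqrt(13)) = 3, since 3^2 = 9 <= 13 < 16 = 4^2.
Iterate m_{i+1} = d_i*a_i - m_i, d_{i+1} = (13 - m_{i+1}^2)/d_i, a_{i+1} = floor((a_0 + m_{i+1})/d_{i+1}):
  m_1 = 1*3 - 0 = 3, d_1 = (13 - 3^2)/1 = 4/1 = 4, a_1 = floor((3 + 3)/4) = 1.
  m_2 = 4*1 - 3 = 1, d_2 = (13 - 1^2)/4 = 12/4 = 3, a_2 = floor((3 + 1)/3) = 1.
  m_3 = 3*1 - 1 = 2, d_3 = (13 - 2^2)/3 = 9/3 = 3, a_3 = floor((3 + 2)/3) = 1.
  m_4 = 3*1 - 2 = 1, d_4 = (13 - 1^2)/3 = 12/3 = 4, a_4 = floor((3 + 1)/4) = 1.
  m_5 = 4*1 - 1 = 3, d_5 = (13 - 3^2)/4 = 4/4 = 1, a_5 = floor((3 + 3)/1) = 6.
  m_6 = 1*6 - 3 = 3, d_6 = (13 - 3^2)/1 = 4/1 = 4: (m_6, d_6) = (m_1, d_1) = (3, 4), so from here the quotients repeat a_1, ..., a_5; the period length is 5.
So sqrt(13) = [3; (1, 1, 1, 1, 6)] with period length k = 5.
k is odd, so (p_{k-1}, q_{k-1}) only solves x^2 - 13y^2 = -1 and the fundamental solution of x^2 - 13y^2 = 1 is (p_{2k-1}, q_{2k-1}) = (p_9, q_9); compute convergents through index 9, running through the period twice.
Convergents (p_i = a_i*p_{i-1} + p_{i-2}, q_i = a_i*q_{i-1} + q_{i-2} with p_{-2}=0, p_{-1}=1, q_{-2}=1, q_{-1}=0):
  i=0: a_0=3, p_0 = 3*1 + 0 = 3, q_0 = 3*0 + 1 = 1.
  i=1: a_1=1, p_1 = 1*3 + 1 = 4, q_1 = 1*1 + 0 = 1.
  i=2: a_2=1, p_2 = 1*4 + 3 = 7, q_2 = 1*1 + 1 = 2.
  i=3: a_3=1, p_3 = 1*7 + 4 = 11, q_3 = 1*2 + 1 = 3.
  i=4: a_4=1, p_4 = 1*11 + 7 = 18, q_4 = 1*3 + 2 = 5.
  i=5: a_5=6, p_5 = 6*18 + 11 = 119, q_5 = 6*5 + 3 = 33.
  i=6: a_6=1, p_6 = 1*119 + 18 = 137, q_6 = 1*33 + 5 = 38.
  i=7: a_7=1, p_7 = 1*137 + 119 = 256, q_7 = 1*38 + 33 = 71.
  i=8: a_8=1, p_8 = 1*256 + 137 = 393, q_8 = 1*71 + 38 = 109.
  i=9: a_9=1, p_9 = 1*393 + 256 = 649, q_9 = 1*109 + 71 = 180.
Indeed p_4^2 - 13*q_4^2 = 324 - 325 = -1, not +1.
Check: 649^2 - 13*180^2 = 421201 - 421200 = 1, so (x, y) = (649, 180) solves the equation, and by the theorem it is the least positive solution.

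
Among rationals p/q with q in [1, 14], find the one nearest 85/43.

2/1

Expand x = 85/43 as a continued fraction with the Euclidean algorithm:
  85 = 1*43 + 42, so a_0 = 1.
  43 = 1*42 + 1, so a_1 = 1.
  42 = 42*1 + 0, so a_2 = 42.
so x = [1; 1, 42].
Convergents (p_i = a_i*p_{i-1} + p_{i-2}, q_i = a_i*q_{i-1} + q_{i-2} with p_{-2}=0, p_{-1}=1, q_{-2}=1, q_{-1}=0), until the denominator exceeds 14:
  i=0: a_0=1, p_0 = 1*1 + 0 = 1, q_0 = 1*0 + 1 = 1.
  i=1: a_1=1, p_1 = 1*1 + 1 = 2, q_1 = 1*1 + 0 = 1.
  i=2: a_2=42, p_2 = 42*2 + 1 = 85, q_2 = 42*1 + 1 = 43.
q_2 = 43 > 14, so the last convergent with denominator <= 14 is p_1/q_1 = 2/1.
The closest fraction with denominator <= 14 is either p_1/q_1 or the intermediate fraction (k*p_1 + p_0)/(k*q_1 + q_0) with the largest k >= 1 whose denominator stays <= 14; these approach x as k grows, and every other convergent or intermediate fraction in range is farther away.
Largest k: floor((14 - q_0)/q_1) = floor((14 - 1)/1) = 13.
That gives (13*2 + 1)/(13*1 + 1) = 27/14.
Compare the errors: |x - 2/1| = |85*1 - 2*43|/(43*1) = 1/43, and |x - 27/14| = |85*14 - 27*43|/(43*14) = 29/602.
Cross-multiplying, 1*602 = 602 < 1247 = 29*43, so 1/43 is smaller: the convergent 2/1 is closer to x than 27/14.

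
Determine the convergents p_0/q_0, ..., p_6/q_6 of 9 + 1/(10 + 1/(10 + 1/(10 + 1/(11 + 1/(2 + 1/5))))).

9/1, 91/10, 919/101, 9281/1020, 103010/11321, 215301/23662, 1179515/129631

Using the convergent recurrence p_i = a_i*p_{i-1} + p_{i-2}, q_i = a_i*q_{i-1} + q_{i-2} with p_{-2}=0, p_{-1}=1, q_{-2}=1, q_{-1}=0:
  i=0: a_0=9, p_0 = 9*1 + 0 = 9, q_0 = 9*0 + 1 = 1.
  i=1: a_1=10, p_1 = 10*9 + 1 = 91, q_1 = 10*1 + 0 = 10.
  i=2: a_2=10, p_2 = 10*91 + 9 = 919, q_2 = 10*10 + 1 = 101.
  i=3: a_3=10, p_3 = 10*919 + 91 = 9281, q_3 = 10*101 + 10 = 1020.
  i=4: a_4=11, p_4 = 11*9281 + 919 = 103010, q_4 = 11*1020 + 101 = 11321.
  i=5: a_5=2, p_5 = 2*103010 + 9281 = 215301, q_5 = 2*11321 + 1020 = 23662.
  i=6: a_6=5, p_6 = 5*215301 + 103010 = 1179515, q_6 = 5*23662 + 11321 = 129631.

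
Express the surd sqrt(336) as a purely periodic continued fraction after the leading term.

[18; (3, 36)]

Write x_i = (sqrt(336) + m_i)/d_i with (m_0, d_0) = (0, 1). a_0 = floor(sqrt(336)) = 18, since 18^2 = 324 <= 336 < 361 = 19^2.
Iterate m_{i+1} = d_i*a_i - m_i, d_{i+1} = (336 - m_{i+1}^2)/d_i, a_{i+1} = floor((a_0 + m_{i+1})/d_{i+1}):
  m_1 = 1*18 - 0 = 18, d_1 = (336 - 18^2)/1 = 12/1 = 12, a_1 = floor((18 + 18)/12) = 3.
  m_2 = 12*3 - 18 = 18, d_2 = (336 - 18^2)/12 = 12/12 = 1, a_2 = floor((18 + 18)/1) = 36.
  m_3 = 1*36 - 18 = 18, d_3 = (336 - 18^2)/1 = 12/1 = 12: (m_3, d_3) = (m_1, d_1) = (18, 12), so from here the quotients repeat a_1, a_2; the period length is 2.
Hence the expansion of sqrt(336) is a_0 = 18 followed by the repeating block 3, 36 (period 2).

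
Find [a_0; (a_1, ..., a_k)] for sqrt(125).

Write x_i = (sqrt(125) + m_i)/d_i with (m_0, d_0) = (0, 1). a_0 = floor(sqrt(125)) = 11, since 11^2 = 121 <= 125 < 144 = 12^2.
Iterate m_{i+1} = d_i*a_i - m_i, d_{i+1} = (125 - m_{i+1}^2)/d_i, a_{i+1} = floor((a_0 + m_{i+1})/d_{i+1}):
  m_1 = 1*11 - 0 = 11, d_1 = (125 - 11^2)/1 = 4/1 = 4, a_1 = floor((11 + 11)/4) = 5.
  m_2 = 4*5 - 11 = 9, d_2 = (125 - 9^2)/4 = 44/4 = 11, a_2 = floor((11 + 9)/11) = 1.
  m_3 = 11*1 - 9 = 2, d_3 = (125 - 2^2)/11 = 121/11 = 11, a_3 = floor((11 + 2)/11) = 1.
  m_4 = 11*1 - 2 = 9, d_4 = (125 - 9^2)/11 = 44/11 = 4, a_4 = floor((11 + 9)/4) = 5.
  m_5 = 4*5 - 9 = 11, d_5 = (125 - 11^2)/4 = 4/4 = 1, a_5 = floor((11 + 11)/1) = 22.
  m_6 = 1*22 - 11 = 11, d_6 = (125 - 11^2)/1 = 4/1 = 4: (m_6, d_6) = (m_1, d_1) = (11, 4), so from here the quotients repeat a_1, ..., a_5; the period length is 5.
Hence the expansion of sqrt(125) is a_0 = 11 followed by the repeating block 5, 1, 1, 5, 22 (period 5).

[11; (5, 1, 1, 5, 22)]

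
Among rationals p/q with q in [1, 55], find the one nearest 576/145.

Expand x = 576/145 as a continued fraction with the Euclidean algorithm:
  576 = 3*145 + 141, so a_0 = 3.
  145 = 1*141 + 4, so a_1 = 1.
  141 = 35*4 + 1, so a_2 = 35.
  4 = 4*1 + 0, so a_3 = 4.
so x = [3; 1, 35, 4].
Convergents (p_i = a_i*p_{i-1} + p_{i-2}, q_i = a_i*q_{i-1} + q_{i-2} with p_{-2}=0, p_{-1}=1, q_{-2}=1, q_{-1}=0), until the denominator exceeds 55:
  i=0: a_0=3, p_0 = 3*1 + 0 = 3, q_0 = 3*0 + 1 = 1.
  i=1: a_1=1, p_1 = 1*3 + 1 = 4, q_1 = 1*1 + 0 = 1.
  i=2: a_2=35, p_2 = 35*4 + 3 = 143, q_2 = 35*1 + 1 = 36.
  i=3: a_3=4, p_3 = 4*143 + 4 = 576, q_3 = 4*36 + 1 = 145.
q_3 = 145 > 55, so the last convergent with denominator <= 55 is p_2/q_2 = 143/36.
The closest fraction with denominator <= 55 is either p_2/q_2 or the intermediate fraction (k*p_2 + p_1)/(k*q_2 + q_1) with the largest k >= 1 whose denominator stays <= 55; these approach x as k grows, and every other convergent or intermediate fraction in range is farther away.
Largest k: floor((55 - q_1)/q_2) = floor((55 - 1)/36) = 1.
That gives (1*143 + 4)/(1*36 + 1) = 147/37.
Compare the errors: |x - 143/36| = |576*36 - 143*145|/(145*36) = 1/5220, and |x - 147/37| = |576*37 - 147*145|/(145*37) = 3/5365.
Cross-multiplying, 1*5365 = 5365 < 15660 = 3*5220, so 1/5220 is smaller: the convergent 143/36 is closer to x than 147/37.

143/36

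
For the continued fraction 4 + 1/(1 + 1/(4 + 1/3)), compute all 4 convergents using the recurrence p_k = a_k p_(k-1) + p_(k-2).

4/1, 5/1, 24/5, 77/16

Using the convergent recurrence p_i = a_i*p_{i-1} + p_{i-2}, q_i = a_i*q_{i-1} + q_{i-2} with p_{-2}=0, p_{-1}=1, q_{-2}=1, q_{-1}=0:
  i=0: a_0=4, p_0 = 4*1 + 0 = 4, q_0 = 4*0 + 1 = 1.
  i=1: a_1=1, p_1 = 1*4 + 1 = 5, q_1 = 1*1 + 0 = 1.
  i=2: a_2=4, p_2 = 4*5 + 4 = 24, q_2 = 4*1 + 1 = 5.
  i=3: a_3=3, p_3 = 3*24 + 5 = 77, q_3 = 3*5 + 1 = 16.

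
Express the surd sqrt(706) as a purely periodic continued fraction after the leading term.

[26; (1, 1, 3, 26, 3, 1, 1, 52)]

Write x_i = (sqrt(706) + m_i)/d_i with (m_0, d_0) = (0, 1). a_0 = floor(sqrt(706)) = 26, since 26^2 = 676 <= 706 < 729 = 27^2.
Iterate m_{i+1} = d_i*a_i - m_i, d_{i+1} = (706 - m_{i+1}^2)/d_i, a_{i+1} = floor((a_0 + m_{i+1})/d_{i+1}):
  m_1 = 1*26 - 0 = 26, d_1 = (706 - 26^2)/1 = 30/1 = 30, a_1 = floor((26 + 26)/30) = 1.
  m_2 = 30*1 - 26 = 4, d_2 = (706 - 4^2)/30 = 690/30 = 23, a_2 = floor((26 + 4)/23) = 1.
  m_3 = 23*1 - 4 = 19, d_3 = (706 - 19^2)/23 = 345/23 = 15, a_3 = floor((26 + 19)/15) = 3.
  m_4 = 15*3 - 19 = 26, d_4 = (706 - 26^2)/15 = 30/15 = 2, a_4 = floor((26 + 26)/2) = 26.
  m_5 = 2*26 - 26 = 26, d_5 = (706 - 26^2)/2 = 30/2 = 15, a_5 = floor((26 + 26)/15) = 3.
  m_6 = 15*3 - 26 = 19, d_6 = (706 - 19^2)/15 = 345/15 = 23, a_6 = floor((26 + 19)/23) = 1.
  m_7 = 23*1 - 19 = 4, d_7 = (706 - 4^2)/23 = 690/23 = 30, a_7 = floor((26 + 4)/30) = 1.
  m_8 = 30*1 - 4 = 26, d_8 = (706 - 26^2)/30 = 30/30 = 1, a_8 = floor((26 + 26)/1) = 52.
  m_9 = 1*52 - 26 = 26, d_9 = (706 - 26^2)/1 = 30/1 = 30: (m_9, d_9) = (m_1, d_1) = (26, 30), so from here the quotients repeat a_1, ..., a_8; the period length is 8.
Hence the expansion of sqrt(706) is a_0 = 26 followed by the repeating block 1, 1, 3, 26, 3, 1, 1, 52 (period 8).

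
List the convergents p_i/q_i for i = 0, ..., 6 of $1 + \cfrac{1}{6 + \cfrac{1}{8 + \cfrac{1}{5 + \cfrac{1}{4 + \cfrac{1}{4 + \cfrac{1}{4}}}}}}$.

1/1, 7/6, 57/49, 292/251, 1225/1053, 5192/4463, 21993/18905

Using the convergent recurrence p_i = a_i*p_{i-1} + p_{i-2}, q_i = a_i*q_{i-1} + q_{i-2} with p_{-2}=0, p_{-1}=1, q_{-2}=1, q_{-1}=0:
  i=0: a_0=1, p_0 = 1*1 + 0 = 1, q_0 = 1*0 + 1 = 1.
  i=1: a_1=6, p_1 = 6*1 + 1 = 7, q_1 = 6*1 + 0 = 6.
  i=2: a_2=8, p_2 = 8*7 + 1 = 57, q_2 = 8*6 + 1 = 49.
  i=3: a_3=5, p_3 = 5*57 + 7 = 292, q_3 = 5*49 + 6 = 251.
  i=4: a_4=4, p_4 = 4*292 + 57 = 1225, q_4 = 4*251 + 49 = 1053.
  i=5: a_5=4, p_5 = 4*1225 + 292 = 5192, q_5 = 4*1053 + 251 = 4463.
  i=6: a_6=4, p_6 = 4*5192 + 1225 = 21993, q_6 = 4*4463 + 1053 = 18905.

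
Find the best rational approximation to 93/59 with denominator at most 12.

Expand x = 93/59 as a continued fraction with the Euclidean algorithm:
  93 = 1*59 + 34, so a_0 = 1.
  59 = 1*34 + 25, so a_1 = 1.
  34 = 1*25 + 9, so a_2 = 1.
  25 = 2*9 + 7, so a_3 = 2.
  9 = 1*7 + 2, so a_4 = 1.
  7 = 3*2 + 1, so a_5 = 3.
  2 = 2*1 + 0, so a_6 = 2.
so x = [1; 1, 1, 2, 1, 3, 2].
Convergents (p_i = a_i*p_{i-1} + p_{i-2}, q_i = a_i*q_{i-1} + q_{i-2} with p_{-2}=0, p_{-1}=1, q_{-2}=1, q_{-1}=0), until the denominator exceeds 12:
  i=0: a_0=1, p_0 = 1*1 + 0 = 1, q_0 = 1*0 + 1 = 1.
  i=1: a_1=1, p_1 = 1*1 + 1 = 2, q_1 = 1*1 + 0 = 1.
  i=2: a_2=1, p_2 = 1*2 + 1 = 3, q_2 = 1*1 + 1 = 2.
  i=3: a_3=2, p_3 = 2*3 + 2 = 8, q_3 = 2*2 + 1 = 5.
  i=4: a_4=1, p_4 = 1*8 + 3 = 11, q_4 = 1*5 + 2 = 7.
  i=5: a_5=3, p_5 = 3*11 + 8 = 41, q_5 = 3*7 + 5 = 26.
q_5 = 26 > 12, so the last convergent with denominator <= 12 is p_4/q_4 = 11/7.
The closest fraction with denominator <= 12 is either p_4/q_4 or the intermediate fraction (k*p_4 + p_3)/(k*q_4 + q_3) with the largest k >= 1 whose denominator stays <= 12; these approach x as k grows, and every other convergent or intermediate fraction in range is farther away.
Largest k: floor((12 - q_3)/q_4) = floor((12 - 5)/7) = 1.
That gives (1*11 + 8)/(1*7 + 5) = 19/12.
Compare the errors: |x - 11/7| = |93*7 - 11*59|/(59*7) = 2/413, and |x - 19/12| = |93*12 - 19*59|/(59*12) = 5/708.
Cross-multiplying, 2*708 = 1416 < 2065 = 5*413, so 2/413 is smaller: the convergent 11/7 is closer to x than 19/12.

11/7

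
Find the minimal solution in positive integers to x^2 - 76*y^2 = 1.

(x, y) = (57799, 6630)

First expand sqrt(76) as a continued fraction. With x_i = (sqrt(76) + m_i)/d_i and (m_0, d_0) = (0, 1): a_0 = floor(sqrt(76)) = 8, since 8^2 = 64 <= 76 < 81 = 9^2.
Iterate m_{i+1} = d_i*a_i - m_i, d_{i+1} = (76 - m_{i+1}^2)/d_i, a_{i+1} = floor((a_0 + m_{i+1})/d_{i+1}):
  m_1 = 1*8 - 0 = 8, d_1 = (76 - 8^2)/1 = 12/1 = 12, a_1 = floor((8 + 8)/12) = 1.
  m_2 = 12*1 - 8 = 4, d_2 = (76 - 4^2)/12 = 60/12 = 5, a_2 = floor((8 + 4)/5) = 2.
  m_3 = 5*2 - 4 = 6, d_3 = (76 - 6^2)/5 = 40/5 = 8, a_3 = floor((8 + 6)/8) = 1.
  m_4 = 8*1 - 6 = 2, d_4 = (76 - 2^2)/8 = 72/8 = 9, a_4 = floor((8 + 2)/9) = 1.
  m_5 = 9*1 - 2 = 7, d_5 = (76 - 7^2)/9 = 27/9 = 3, a_5 = floor((8 + 7)/3) = 5.
  m_6 = 3*5 - 7 = 8, d_6 = (76 - 8^2)/3 = 12/3 = 4, a_6 = floor((8 + 8)/4) = 4.
  m_7 = 4*4 - 8 = 8, d_7 = (76 - 8^2)/4 = 12/4 = 3, a_7 = floor((8 + 8)/3) = 5.
  m_8 = 3*5 - 8 = 7, d_8 = (76 - 7^2)/3 = 27/3 = 9, a_8 = floor((8 + 7)/9) = 1.
  m_9 = 9*1 - 7 = 2, d_9 = (76 - 2^2)/9 = 72/9 = 8, a_9 = floor((8 + 2)/8) = 1.
  m_10 = 8*1 - 2 = 6, d_10 = (76 - 6^2)/8 = 40/8 = 5, a_10 = floor((8 + 6)/5) = 2.
  m_11 = 5*2 - 6 = 4, d_11 = (76 - 4^2)/5 = 60/5 = 12, a_11 = floor((8 + 4)/12) = 1.
  m_12 = 12*1 - 4 = 8, d_12 = (76 - 8^2)/12 = 12/12 = 1, a_12 = floor((8 + 8)/1) = 16.
  m_13 = 1*16 - 8 = 8, d_13 = (76 - 8^2)/1 = 12/1 = 12: (m_13, d_13) = (m_1, d_1) = (8, 12), so from here the quotients repeat a_1, ..., a_12; the period length is 12.
So sqrt(76) = [8; (1, 2, 1, 1, 5, 4, 5, 1, 1, 2, 1, 16)] with period length k = 12.
k is even, so the fundamental solution of x^2 - 76y^2 = 1 is (p_{k-1}, q_{k-1}) = (p_11, q_11); compute convergents through index 11.
Convergents (p_i = a_i*p_{i-1} + p_{i-2}, q_i = a_i*q_{i-1} + q_{i-2} with p_{-2}=0, p_{-1}=1, q_{-2}=1, q_{-1}=0):
  i=0: a_0=8, p_0 = 8*1 + 0 = 8, q_0 = 8*0 + 1 = 1.
  i=1: a_1=1, p_1 = 1*8 + 1 = 9, q_1 = 1*1 + 0 = 1.
  i=2: a_2=2, p_2 = 2*9 + 8 = 26, q_2 = 2*1 + 1 = 3.
  i=3: a_3=1, p_3 = 1*26 + 9 = 35, q_3 = 1*3 + 1 = 4.
  i=4: a_4=1, p_4 = 1*35 + 26 = 61, q_4 = 1*4 + 3 = 7.
  i=5: a_5=5, p_5 = 5*61 + 35 = 340, q_5 = 5*7 + 4 = 39.
  i=6: a_6=4, p_6 = 4*340 + 61 = 1421, q_6 = 4*39 + 7 = 163.
  i=7: a_7=5, p_7 = 5*1421 + 340 = 7445, q_7 = 5*163 + 39 = 854.
  i=8: a_8=1, p_8 = 1*7445 + 1421 = 8866, q_8 = 1*854 + 163 = 1017.
  i=9: a_9=1, p_9 = 1*8866 + 7445 = 16311, q_9 = 1*1017 + 854 = 1871.
  i=10: a_10=2, p_10 = 2*16311 + 8866 = 41488, q_10 = 2*1871 + 1017 = 4759.
  i=11: a_11=1, p_11 = 1*41488 + 16311 = 57799, q_11 = 1*4759 + 1871 = 6630.
Check: 57799^2 - 76*6630^2 = 3340724401 - 3340724400 = 1, so (x, y) = (57799, 6630) solves the equation, and by the theorem it is the least positive solution.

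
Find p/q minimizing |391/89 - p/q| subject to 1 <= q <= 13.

Expand x = 391/89 as a continued fraction with the Euclidean algorithm:
  391 = 4*89 + 35, so a_0 = 4.
  89 = 2*35 + 19, so a_1 = 2.
  35 = 1*19 + 16, so a_2 = 1.
  19 = 1*16 + 3, so a_3 = 1.
  16 = 5*3 + 1, so a_4 = 5.
  3 = 3*1 + 0, so a_5 = 3.
so x = [4; 2, 1, 1, 5, 3].
Convergents (p_i = a_i*p_{i-1} + p_{i-2}, q_i = a_i*q_{i-1} + q_{i-2} with p_{-2}=0, p_{-1}=1, q_{-2}=1, q_{-1}=0), until the denominator exceeds 13:
  i=0: a_0=4, p_0 = 4*1 + 0 = 4, q_0 = 4*0 + 1 = 1.
  i=1: a_1=2, p_1 = 2*4 + 1 = 9, q_1 = 2*1 + 0 = 2.
  i=2: a_2=1, p_2 = 1*9 + 4 = 13, q_2 = 1*2 + 1 = 3.
  i=3: a_3=1, p_3 = 1*13 + 9 = 22, q_3 = 1*3 + 2 = 5.
  i=4: a_4=5, p_4 = 5*22 + 13 = 123, q_4 = 5*5 + 3 = 28.
q_4 = 28 > 13, so the last convergent with denominator <= 13 is p_3/q_3 = 22/5.
The closest fraction with denominator <= 13 is either p_3/q_3 or the intermediate fraction (k*p_3 + p_2)/(k*q_3 + q_2) with the largest k >= 1 whose denominator stays <= 13; these approach x as k grows, and every other convergent or intermediate fraction in range is farther away.
Largest k: floor((13 - q_2)/q_3) = floor((13 - 3)/5) = 2.
That gives (2*22 + 13)/(2*5 + 3) = 57/13.
Compare the errors: |x - 22/5| = |391*5 - 22*89|/(89*5) = 3/445, and |x - 57/13| = |391*13 - 57*89|/(89*13) = 10/1157.
Cross-multiplying, 3*1157 = 3471 < 4450 = 10*445, so 3/445 is smaller: the convergent 22/5 is closer to x than 57/13.

22/5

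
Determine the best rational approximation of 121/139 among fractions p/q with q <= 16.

Expand x = 121/139 as a continued fraction with the Euclidean algorithm:
  121 = 0*139 + 121, so a_0 = 0.
  139 = 1*121 + 18, so a_1 = 1.
  121 = 6*18 + 13, so a_2 = 6.
  18 = 1*13 + 5, so a_3 = 1.
  13 = 2*5 + 3, so a_4 = 2.
  5 = 1*3 + 2, so a_5 = 1.
  3 = 1*2 + 1, so a_6 = 1.
  2 = 2*1 + 0, so a_7 = 2.
so x = [0; 1, 6, 1, 2, 1, 1, 2].
Convergents (p_i = a_i*p_{i-1} + p_{i-2}, q_i = a_i*q_{i-1} + q_{i-2} with p_{-2}=0, p_{-1}=1, q_{-2}=1, q_{-1}=0), until the denominator exceeds 16:
  i=0: a_0=0, p_0 = 0*1 + 0 = 0, q_0 = 0*0 + 1 = 1.
  i=1: a_1=1, p_1 = 1*0 + 1 = 1, q_1 = 1*1 + 0 = 1.
  i=2: a_2=6, p_2 = 6*1 + 0 = 6, q_2 = 6*1 + 1 = 7.
  i=3: a_3=1, p_3 = 1*6 + 1 = 7, q_3 = 1*7 + 1 = 8.
  i=4: a_4=2, p_4 = 2*7 + 6 = 20, q_4 = 2*8 + 7 = 23.
q_4 = 23 > 16, so the last convergent with denominator <= 16 is p_3/q_3 = 7/8.
The closest fraction with denominator <= 16 is either p_3/q_3 or the intermediate fraction (k*p_3 + p_2)/(k*q_3 + q_2) with the largest k >= 1 whose denominator stays <= 16; these approach x as k grows, and every other convergent or intermediate fraction in range is farther away.
Largest k: floor((16 - q_2)/q_3) = floor((16 - 7)/8) = 1.
That gives (1*7 + 6)/(1*8 + 7) = 13/15.
Compare the errors: |x - 7/8| = |121*8 - 7*139|/(139*8) = 5/1112, and |x - 13/15| = |121*15 - 13*139|/(139*15) = 8/2085.
Cross-multiplying, 8*1112 = 8896 < 10425 = 5*2085, so 8/2085 is smaller: the intermediate fraction 13/15 is closer to x than 7/8.

13/15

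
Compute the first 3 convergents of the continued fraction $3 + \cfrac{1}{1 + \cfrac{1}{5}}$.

Using the convergent recurrence p_i = a_i*p_{i-1} + p_{i-2}, q_i = a_i*q_{i-1} + q_{i-2} with p_{-2}=0, p_{-1}=1, q_{-2}=1, q_{-1}=0:
  i=0: a_0=3, p_0 = 3*1 + 0 = 3, q_0 = 3*0 + 1 = 1.
  i=1: a_1=1, p_1 = 1*3 + 1 = 4, q_1 = 1*1 + 0 = 1.
  i=2: a_2=5, p_2 = 5*4 + 3 = 23, q_2 = 5*1 + 1 = 6.

3/1, 4/1, 23/6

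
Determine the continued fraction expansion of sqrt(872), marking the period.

[29; (1, 1, 7, 1, 13, 1, 7, 1, 1, 58)]

Write x_i = (sqrt(872) + m_i)/d_i with (m_0, d_0) = (0, 1). a_0 = floor(sqrt(872)) = 29, since 29^2 = 841 <= 872 < 900 = 30^2.
Iterate m_{i+1} = d_i*a_i - m_i, d_{i+1} = (872 - m_{i+1}^2)/d_i, a_{i+1} = floor((a_0 + m_{i+1})/d_{i+1}):
  m_1 = 1*29 - 0 = 29, d_1 = (872 - 29^2)/1 = 31/1 = 31, a_1 = floor((29 + 29)/31) = 1.
  m_2 = 31*1 - 29 = 2, d_2 = (872 - 2^2)/31 = 868/31 = 28, a_2 = floor((29 + 2)/28) = 1.
  m_3 = 28*1 - 2 = 26, d_3 = (872 - 26^2)/28 = 196/28 = 7, a_3 = floor((29 + 26)/7) = 7.
  m_4 = 7*7 - 26 = 23, d_4 = (872 - 23^2)/7 = 343/7 = 49, a_4 = floor((29 + 23)/49) = 1.
  m_5 = 49*1 - 23 = 26, d_5 = (872 - 26^2)/49 = 196/49 = 4, a_5 = floor((29 + 26)/4) = 13.
  m_6 = 4*13 - 26 = 26, d_6 = (872 - 26^2)/4 = 196/4 = 49, a_6 = floor((29 + 26)/49) = 1.
  m_7 = 49*1 - 26 = 23, d_7 = (872 - 23^2)/49 = 343/49 = 7, a_7 = floor((29 + 23)/7) = 7.
  m_8 = 7*7 - 23 = 26, d_8 = (872 - 26^2)/7 = 196/7 = 28, a_8 = floor((29 + 26)/28) = 1.
  m_9 = 28*1 - 26 = 2, d_9 = (872 - 2^2)/28 = 868/28 = 31, a_9 = floor((29 + 2)/31) = 1.
  m_10 = 31*1 - 2 = 29, d_10 = (872 - 29^2)/31 = 31/31 = 1, a_10 = floor((29 + 29)/1) = 58.
  m_11 = 1*58 - 29 = 29, d_11 = (872 - 29^2)/1 = 31/1 = 31: (m_11, d_11) = (m_1, d_1) = (29, 31), so from here the quotients repeat a_1, ..., a_10; the period length is 10.
Hence the expansion of sqrt(872) is a_0 = 29 followed by the repeating block 1, 1, 7, 1, 13, 1, 7, 1, 1, 58 (period 10).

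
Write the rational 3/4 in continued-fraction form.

[0; 1, 3]

Run the Euclidean algorithm on 3 and 4; the successive quotients are the partial quotients a_0, a_1, ... (each step inverts the fractional part left over by the previous one):
  3 = 0*4 + 3, so a_0 = 0.
  4 = 1*3 + 1, so a_1 = 1.
  3 = 3*1 + 0, so a_2 = 3.
The remainder reaches 0 after 3 divisions, so the expansion has 3 partial quotients, read off in order.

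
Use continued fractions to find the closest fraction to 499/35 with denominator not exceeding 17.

57/4

Expand x = 499/35 as a continued fraction with the Euclidean algorithm:
  499 = 14*35 + 9, so a_0 = 14.
  35 = 3*9 + 8, so a_1 = 3.
  9 = 1*8 + 1, so a_2 = 1.
  8 = 8*1 + 0, so a_3 = 8.
so x = [14; 3, 1, 8].
Convergents (p_i = a_i*p_{i-1} + p_{i-2}, q_i = a_i*q_{i-1} + q_{i-2} with p_{-2}=0, p_{-1}=1, q_{-2}=1, q_{-1}=0), until the denominator exceeds 17:
  i=0: a_0=14, p_0 = 14*1 + 0 = 14, q_0 = 14*0 + 1 = 1.
  i=1: a_1=3, p_1 = 3*14 + 1 = 43, q_1 = 3*1 + 0 = 3.
  i=2: a_2=1, p_2 = 1*43 + 14 = 57, q_2 = 1*3 + 1 = 4.
  i=3: a_3=8, p_3 = 8*57 + 43 = 499, q_3 = 8*4 + 3 = 35.
q_3 = 35 > 17, so the last convergent with denominator <= 17 is p_2/q_2 = 57/4.
The closest fraction with denominator <= 17 is either p_2/q_2 or the intermediate fraction (k*p_2 + p_1)/(k*q_2 + q_1) with the largest k >= 1 whose denominator stays <= 17; these approach x as k grows, and every other convergent or intermediate fraction in range is farther away.
Largest k: floor((17 - q_1)/q_2) = floor((17 - 3)/4) = 3.
That gives (3*57 + 43)/(3*4 + 3) = 214/15.
Compare the errors: |x - 57/4| = |499*4 - 57*35|/(35*4) = 1/140, and |x - 214/15| = |499*15 - 214*35|/(35*15) = 5/525.
Cross-multiplying, 1*525 = 525 < 700 = 5*140, so 1/140 is smaller: the convergent 57/4 is closer to x than 214/15.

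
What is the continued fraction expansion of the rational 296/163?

Run the Euclidean algorithm on 296 and 163; the successive quotients are the partial quotients a_0, a_1, ... (each step inverts the fractional part left over by the previous one):
  296 = 1*163 + 133, so a_0 = 1.
  163 = 1*133 + 30, so a_1 = 1.
  133 = 4*30 + 13, so a_2 = 4.
  30 = 2*13 + 4, so a_3 = 2.
  13 = 3*4 + 1, so a_4 = 3.
  4 = 4*1 + 0, so a_5 = 4.
The remainder reaches 0 after 6 divisions, so the expansion has 6 partial quotients, read off in order.

[1; 1, 4, 2, 3, 4]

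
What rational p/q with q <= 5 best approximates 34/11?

Expand x = 34/11 as a continued fraction with the Euclidean algorithm:
  34 = 3*11 + 1, so a_0 = 3.
  11 = 11*1 + 0, so a_1 = 11.
so x = [3; 11].
Convergents (p_i = a_i*p_{i-1} + p_{i-2}, q_i = a_i*q_{i-1} + q_{i-2} with p_{-2}=0, p_{-1}=1, q_{-2}=1, q_{-1}=0), until the denominator exceeds 5:
  i=0: a_0=3, p_0 = 3*1 + 0 = 3, q_0 = 3*0 + 1 = 1.
  i=1: a_1=11, p_1 = 11*3 + 1 = 34, q_1 = 11*1 + 0 = 11.
q_1 = 11 > 5, so the last convergent with denominator <= 5 is p_0/q_0 = 3/1.
The closest fraction with denominator <= 5 is either p_0/q_0 or the intermediate fraction (k*p_0 + p_{-1})/(k*q_0 + q_{-1}) with the largest k >= 1 whose denominator stays <= 5; these approach x as k grows, and every other convergent or intermediate fraction in range is farther away.
Largest k: floor((5 - q_{-1})/q_0) = floor((5 - 0)/1) = 5 (using the seeds p_{-1} = 1, q_{-1} = 0).
That gives (5*3 + 1)/(5*1 + 0) = 16/5.
Compare the errors: |x - 3/1| = |34*1 - 3*11|/(11*1) = 1/11, and |x - 16/5| = |34*5 - 16*11|/(11*5) = 6/55.
Cross-multiplying, 1*55 = 55 < 66 = 6*11, so 1/11 is smaller: the convergent 3/1 is closer to x than 16/5.

3/1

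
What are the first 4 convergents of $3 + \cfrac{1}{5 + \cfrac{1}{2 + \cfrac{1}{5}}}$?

Using the convergent recurrence p_i = a_i*p_{i-1} + p_{i-2}, q_i = a_i*q_{i-1} + q_{i-2} with p_{-2}=0, p_{-1}=1, q_{-2}=1, q_{-1}=0:
  i=0: a_0=3, p_0 = 3*1 + 0 = 3, q_0 = 3*0 + 1 = 1.
  i=1: a_1=5, p_1 = 5*3 + 1 = 16, q_1 = 5*1 + 0 = 5.
  i=2: a_2=2, p_2 = 2*16 + 3 = 35, q_2 = 2*5 + 1 = 11.
  i=3: a_3=5, p_3 = 5*35 + 16 = 191, q_3 = 5*11 + 5 = 60.

3/1, 16/5, 35/11, 191/60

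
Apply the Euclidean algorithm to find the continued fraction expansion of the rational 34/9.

Run the Euclidean algorithm on 34 and 9; the successive quotients are the partial quotients a_0, a_1, ... (each step inverts the fractional part left over by the previous one):
  34 = 3*9 + 7, so a_0 = 3.
  9 = 1*7 + 2, so a_1 = 1.
  7 = 3*2 + 1, so a_2 = 3.
  2 = 2*1 + 0, so a_3 = 2.
The remainder reaches 0 after 4 divisions, so the expansion has 4 partial quotients, read off in order.

[3; 1, 3, 2]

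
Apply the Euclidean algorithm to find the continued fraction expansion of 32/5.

Run the Euclidean algorithm on 32 and 5; the successive quotients are the partial quotients a_0, a_1, ... (each step inverts the fractional part left over by the previous one):
  32 = 6*5 + 2, so a_0 = 6.
  5 = 2*2 + 1, so a_1 = 2.
  2 = 2*1 + 0, so a_2 = 2.
The remainder reaches 0 after 3 divisions, so the expansion has 3 partial quotients, read off in order.

[6; 2, 2]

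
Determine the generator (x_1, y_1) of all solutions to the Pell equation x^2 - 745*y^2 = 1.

(x, y) = (12769001, 467820)

First expand sqrt(745) as a continued fraction. With x_i = (sqrt(745) + m_i)/d_i and (m_0, d_0) = (0, 1): a_0 = floor(sqrt(745)) = 27, since 27^2 = 729 <= 745 < 784 = 28^2.
Iterate m_{i+1} = d_i*a_i - m_i, d_{i+1} = (745 - m_{i+1}^2)/d_i, a_{i+1} = floor((a_0 + m_{i+1})/d_{i+1}):
  m_1 = 1*27 - 0 = 27, d_1 = (745 - 27^2)/1 = 16/1 = 16, a_1 = floor((27 + 27)/16) = 3.
  m_2 = 16*3 - 27 = 21, d_2 = (745 - 21^2)/16 = 304/16 = 19, a_2 = floor((27 + 21)/19) = 2.
  m_3 = 19*2 - 21 = 17, d_3 = (745 - 17^2)/19 = 456/19 = 24, a_3 = floor((27 + 17)/24) = 1.
  m_4 = 24*1 - 17 = 7, d_4 = (745 - 7^2)/24 = 696/24 = 29, a_4 = floor((27 + 7)/29) = 1.
  m_5 = 29*1 - 7 = 22, d_5 = (745 - 22^2)/29 = 261/29 = 9, a_5 = floor((27 + 22)/9) = 5.
  m_6 = 9*5 - 22 = 23, d_6 = (745 - 23^2)/9 = 216/9 = 24, a_6 = floor((27 + 23)/24) = 2.
  m_7 = 24*2 - 23 = 25, d_7 = (745 - 25^2)/24 = 120/24 = 5, a_7 = floor((27 + 25)/5) = 10.
  m_8 = 5*10 - 25 = 25, d_8 = (745 - 25^2)/5 = 120/5 = 24, a_8 = floor((27 + 25)/24) = 2.
  m_9 = 24*2 - 25 = 23, d_9 = (745 - 23^2)/24 = 216/24 = 9, a_9 = floor((27 + 23)/9) = 5.
  m_10 = 9*5 - 23 = 22, d_10 = (745 - 22^2)/9 = 261/9 = 29, a_10 = floor((27 + 22)/29) = 1.
  m_11 = 29*1 - 22 = 7, d_11 = (745 - 7^2)/29 = 696/29 = 24, a_11 = floor((27 + 7)/24) = 1.
  m_12 = 24*1 - 7 = 17, d_12 = (745 - 17^2)/24 = 456/24 = 19, a_12 = floor((27 + 17)/19) = 2.
  m_13 = 19*2 - 17 = 21, d_13 = (745 - 21^2)/19 = 304/19 = 16, a_13 = floor((27 + 21)/16) = 3.
  m_14 = 16*3 - 21 = 27, d_14 = (745 - 27^2)/16 = 16/16 = 1, a_14 = floor((27 + 27)/1) = 54.
  m_15 = 1*54 - 27 = 27, d_15 = (745 - 27^2)/1 = 16/1 = 16: (m_15, d_15) = (m_1, d_1) = (27, 16), so from here the quotients repeat a_1, ..., a_14; the period length is 14.
So sqrt(745) = [27; (3, 2, 1, 1, 5, 2, 10, 2, 5, 1, 1, 2, 3, 54)] with period length k = 14.
k is even, so the fundamental solution of x^2 - 745y^2 = 1 is (p_{k-1}, q_{k-1}) = (p_13, q_13); compute convergents through index 13.
Convergents (p_i = a_i*p_{i-1} + p_{i-2}, q_i = a_i*q_{i-1} + q_{i-2} with p_{-2}=0, p_{-1}=1, q_{-2}=1, q_{-1}=0):
  i=0: a_0=27, p_0 = 27*1 + 0 = 27, q_0 = 27*0 + 1 = 1.
  i=1: a_1=3, p_1 = 3*27 + 1 = 82, q_1 = 3*1 + 0 = 3.
  i=2: a_2=2, p_2 = 2*82 + 27 = 191, q_2 = 2*3 + 1 = 7.
  i=3: a_3=1, p_3 = 1*191 + 82 = 273, q_3 = 1*7 + 3 = 10.
  i=4: a_4=1, p_4 = 1*273 + 191 = 464, q_4 = 1*10 + 7 = 17.
  i=5: a_5=5, p_5 = 5*464 + 273 = 2593, q_5 = 5*17 + 10 = 95.
  i=6: a_6=2, p_6 = 2*2593 + 464 = 5650, q_6 = 2*95 + 17 = 207.
  i=7: a_7=10, p_7 = 10*5650 + 2593 = 59093, q_7 = 10*207 + 95 = 2165.
  i=8: a_8=2, p_8 = 2*59093 + 5650 = 123836, q_8 = 2*2165 + 207 = 4537.
  i=9: a_9=5, p_9 = 5*123836 + 59093 = 678273, q_9 = 5*4537 + 2165 = 24850.
  i=10: a_10=1, p_10 = 1*678273 + 123836 = 802109, q_10 = 1*24850 + 4537 = 29387.
  i=11: a_11=1, p_11 = 1*802109 + 678273 = 1480382, q_11 = 1*29387 + 24850 = 54237.
  i=12: a_12=2, p_12 = 2*1480382 + 802109 = 3762873, q_12 = 2*54237 + 29387 = 137861.
  i=13: a_13=3, p_13 = 3*3762873 + 1480382 = 12769001, q_13 = 3*137861 + 54237 = 467820.
Check: 12769001^2 - 745*467820^2 = 163047386538001 - 163047386538000 = 1, so (x, y) = (12769001, 467820) solves the equation, and by the theorem it is the least positive solution.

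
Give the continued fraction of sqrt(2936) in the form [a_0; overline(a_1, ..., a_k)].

Write x_i = (sqrt(2936) + m_i)/d_i with (m_0, d_0) = (0, 1). a_0 = floor(sqrt(2936)) = 54, since 54^2 = 2916 <= 2936 < 3025 = 55^2.
Iterate m_{i+1} = d_i*a_i - m_i, d_{i+1} = (2936 - m_{i+1}^2)/d_i, a_{i+1} = floor((a_0 + m_{i+1})/d_{i+1}):
  m_1 = 1*54 - 0 = 54, d_1 = (2936 - 54^2)/1 = 20/1 = 20, a_1 = floor((54 + 54)/20) = 5.
  m_2 = 20*5 - 54 = 46, d_2 = (2936 - 46^2)/20 = 820/20 = 41, a_2 = floor((54 + 46)/41) = 2.
  m_3 = 41*2 - 46 = 36, d_3 = (2936 - 36^2)/41 = 1640/41 = 40, a_3 = floor((54 + 36)/40) = 2.
  m_4 = 40*2 - 36 = 44, d_4 = (2936 - 44^2)/40 = 1000/40 = 25, a_4 = floor((54 + 44)/25) = 3.
  m_5 = 25*3 - 44 = 31, d_5 = (2936 - 31^2)/25 = 1975/25 = 79, a_5 = floor((54 + 31)/79) = 1.
  m_6 = 79*1 - 31 = 48, d_6 = (2936 - 48^2)/79 = 632/79 = 8, a_6 = floor((54 + 48)/8) = 12.
  m_7 = 8*12 - 48 = 48, d_7 = (2936 - 48^2)/8 = 632/8 = 79, a_7 = floor((54 + 48)/79) = 1.
  m_8 = 79*1 - 48 = 31, d_8 = (2936 - 31^2)/79 = 1975/79 = 25, a_8 = floor((54 + 31)/25) = 3.
  m_9 = 25*3 - 31 = 44, d_9 = (2936 - 44^2)/25 = 1000/25 = 40, a_9 = floor((54 + 44)/40) = 2.
  m_10 = 40*2 - 44 = 36, d_10 = (2936 - 36^2)/40 = 1640/40 = 41, a_10 = floor((54 + 36)/41) = 2.
  m_11 = 41*2 - 36 = 46, d_11 = (2936 - 46^2)/41 = 820/41 = 20, a_11 = floor((54 + 46)/20) = 5.
  m_12 = 20*5 - 46 = 54, d_12 = (2936 - 54^2)/20 = 20/20 = 1, a_12 = floor((54 + 54)/1) = 108.
  m_13 = 1*108 - 54 = 54, d_13 = (2936 - 54^2)/1 = 20/1 = 20: (m_13, d_13) = (m_1, d_1) = (54, 20), so from here the quotients repeat a_1, ..., a_12; the period length is 12.
Hence the expansion of sqrt(2936) is a_0 = 54 followed by the repeating block 5, 2, 2, 3, 1, 12, 1, 3, 2, 2, 5, 108 (period 12).

[54; overline(5, 2, 2, 3, 1, 12, 1, 3, 2, 2, 5, 108)]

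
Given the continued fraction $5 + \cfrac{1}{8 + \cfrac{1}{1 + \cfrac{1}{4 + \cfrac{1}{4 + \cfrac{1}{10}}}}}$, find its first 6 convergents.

Using the convergent recurrence p_i = a_i*p_{i-1} + p_{i-2}, q_i = a_i*q_{i-1} + q_{i-2} with p_{-2}=0, p_{-1}=1, q_{-2}=1, q_{-1}=0:
  i=0: a_0=5, p_0 = 5*1 + 0 = 5, q_0 = 5*0 + 1 = 1.
  i=1: a_1=8, p_1 = 8*5 + 1 = 41, q_1 = 8*1 + 0 = 8.
  i=2: a_2=1, p_2 = 1*41 + 5 = 46, q_2 = 1*8 + 1 = 9.
  i=3: a_3=4, p_3 = 4*46 + 41 = 225, q_3 = 4*9 + 8 = 44.
  i=4: a_4=4, p_4 = 4*225 + 46 = 946, q_4 = 4*44 + 9 = 185.
  i=5: a_5=10, p_5 = 10*946 + 225 = 9685, q_5 = 10*185 + 44 = 1894.

5/1, 41/8, 46/9, 225/44, 946/185, 9685/1894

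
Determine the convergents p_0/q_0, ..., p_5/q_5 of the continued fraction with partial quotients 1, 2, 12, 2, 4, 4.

Using the convergent recurrence p_i = a_i*p_{i-1} + p_{i-2}, q_i = a_i*q_{i-1} + q_{i-2} with p_{-2}=0, p_{-1}=1, q_{-2}=1, q_{-1}=0:
  i=0: a_0=1, p_0 = 1*1 + 0 = 1, q_0 = 1*0 + 1 = 1.
  i=1: a_1=2, p_1 = 2*1 + 1 = 3, q_1 = 2*1 + 0 = 2.
  i=2: a_2=12, p_2 = 12*3 + 1 = 37, q_2 = 12*2 + 1 = 25.
  i=3: a_3=2, p_3 = 2*37 + 3 = 77, q_3 = 2*25 + 2 = 52.
  i=4: a_4=4, p_4 = 4*77 + 37 = 345, q_4 = 4*52 + 25 = 233.
  i=5: a_5=4, p_5 = 4*345 + 77 = 1457, q_5 = 4*233 + 52 = 984.

1/1, 3/2, 37/25, 77/52, 345/233, 1457/984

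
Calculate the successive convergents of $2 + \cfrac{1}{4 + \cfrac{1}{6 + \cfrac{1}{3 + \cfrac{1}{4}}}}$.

2/1, 9/4, 56/25, 177/79, 764/341

Using the convergent recurrence p_i = a_i*p_{i-1} + p_{i-2}, q_i = a_i*q_{i-1} + q_{i-2} with p_{-2}=0, p_{-1}=1, q_{-2}=1, q_{-1}=0:
  i=0: a_0=2, p_0 = 2*1 + 0 = 2, q_0 = 2*0 + 1 = 1.
  i=1: a_1=4, p_1 = 4*2 + 1 = 9, q_1 = 4*1 + 0 = 4.
  i=2: a_2=6, p_2 = 6*9 + 2 = 56, q_2 = 6*4 + 1 = 25.
  i=3: a_3=3, p_3 = 3*56 + 9 = 177, q_3 = 3*25 + 4 = 79.
  i=4: a_4=4, p_4 = 4*177 + 56 = 764, q_4 = 4*79 + 25 = 341.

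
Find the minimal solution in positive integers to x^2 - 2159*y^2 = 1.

First expand sqrt(2159) as a continued fraction. With x_i = (sqrt(2159) + m_i)/d_i and (m_0, d_0) = (0, 1): a_0 = floor(sqrt(2159)) = 46, since 46^2 = 2116 <= 2159 < 2209 = 47^2.
Iterate m_{i+1} = d_i*a_i - m_i, d_{i+1} = (2159 - m_{i+1}^2)/d_i, a_{i+1} = floor((a_0 + m_{i+1})/d_{i+1}):
  m_1 = 1*46 - 0 = 46, d_1 = (2159 - 46^2)/1 = 43/1 = 43, a_1 = floor((46 + 46)/43) = 2.
  m_2 = 43*2 - 46 = 40, d_2 = (2159 - 40^2)/43 = 559/43 = 13, a_2 = floor((46 + 40)/13) = 6.
  m_3 = 13*6 - 40 = 38, d_3 = (2159 - 38^2)/13 = 715/13 = 55, a_3 = floor((46 + 38)/55) = 1.
  m_4 = 55*1 - 38 = 17, d_4 = (2159 - 17^2)/55 = 1870/55 = 34, a_4 = floor((46 + 17)/34) = 1.
  m_5 = 34*1 - 17 = 17, d_5 = (2159 - 17^2)/34 = 1870/34 = 55, a_5 = floor((46 + 17)/55) = 1.
  m_6 = 55*1 - 17 = 38, d_6 = (2159 - 38^2)/55 = 715/55 = 13, a_6 = floor((46 + 38)/13) = 6.
  m_7 = 13*6 - 38 = 40, d_7 = (2159 - 40^2)/13 = 559/13 = 43, a_7 = floor((46 + 40)/43) = 2.
  m_8 = 43*2 - 40 = 46, d_8 = (2159 - 46^2)/43 = 43/43 = 1, a_8 = floor((46 + 46)/1) = 92.
  m_9 = 1*92 - 46 = 46, d_9 = (2159 - 46^2)/1 = 43/1 = 43: (m_9, d_9) = (m_1, d_1) = (46, 43), so from here the quotients repeat a_1, ..., a_8; the period length is 8.
So sqrt(2159) = [46; (2, 6, 1, 1, 1, 6, 2, 92)] with period length k = 8.
k is even, so the fundamental solution of x^2 - 2159y^2 = 1 is (p_{k-1}, q_{k-1}) = (p_7, q_7); compute convergents through index 7.
Convergents (p_i = a_i*p_{i-1} + p_{i-2}, q_i = a_i*q_{i-1} + q_{i-2} with p_{-2}=0, p_{-1}=1, q_{-2}=1, q_{-1}=0):
  i=0: a_0=46, p_0 = 46*1 + 0 = 46, q_0 = 46*0 + 1 = 1.
  i=1: a_1=2, p_1 = 2*46 + 1 = 93, q_1 = 2*1 + 0 = 2.
  i=2: a_2=6, p_2 = 6*93 + 46 = 604, q_2 = 6*2 + 1 = 13.
  i=3: a_3=1, p_3 = 1*604 + 93 = 697, q_3 = 1*13 + 2 = 15.
  i=4: a_4=1, p_4 = 1*697 + 604 = 1301, q_4 = 1*15 + 13 = 28.
  i=5: a_5=1, p_5 = 1*1301 + 697 = 1998, q_5 = 1*28 + 15 = 43.
  i=6: a_6=6, p_6 = 6*1998 + 1301 = 13289, q_6 = 6*43 + 28 = 286.
  i=7: a_7=2, p_7 = 2*13289 + 1998 = 28576, q_7 = 2*286 + 43 = 615.
Check: 28576^2 - 2159*615^2 = 816587776 - 816587775 = 1, so (x, y) = (28576, 615) solves the equation, and by the theorem it is the least positive solution.

(x, y) = (28576, 615)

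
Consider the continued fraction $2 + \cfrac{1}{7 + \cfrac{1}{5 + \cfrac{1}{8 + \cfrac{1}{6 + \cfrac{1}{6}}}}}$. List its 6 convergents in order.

Using the convergent recurrence p_i = a_i*p_{i-1} + p_{i-2}, q_i = a_i*q_{i-1} + q_{i-2} with p_{-2}=0, p_{-1}=1, q_{-2}=1, q_{-1}=0:
  i=0: a_0=2, p_0 = 2*1 + 0 = 2, q_0 = 2*0 + 1 = 1.
  i=1: a_1=7, p_1 = 7*2 + 1 = 15, q_1 = 7*1 + 0 = 7.
  i=2: a_2=5, p_2 = 5*15 + 2 = 77, q_2 = 5*7 + 1 = 36.
  i=3: a_3=8, p_3 = 8*77 + 15 = 631, q_3 = 8*36 + 7 = 295.
  i=4: a_4=6, p_4 = 6*631 + 77 = 3863, q_4 = 6*295 + 36 = 1806.
  i=5: a_5=6, p_5 = 6*3863 + 631 = 23809, q_5 = 6*1806 + 295 = 11131.

2/1, 15/7, 77/36, 631/295, 3863/1806, 23809/11131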